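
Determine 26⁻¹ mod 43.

5

43 = 1*26 + 17
26 = 1*17 + 9
17 = 1*9 + 8
9 = 1*8 + 1
8 = 8*1 + 0
gcd(26, 43) = 1, so the inverse exists.
Back-substitute for 1:
1 = 1*9 − 1*8
  = −1*17 + 2*9
  = 2*26 − 3*17
  = −3*43 + 5*26
So 26⁻¹ ≡ 5 (mod 43).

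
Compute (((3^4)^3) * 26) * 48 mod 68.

(3)^4 ≡ 13 (mod 68)
(13)^3 ≡ 21 (mod 68)
21 * 26 = 546 ≡ 2 (mod 68)
2 * 48 = 96 ≡ 28 (mod 68)

28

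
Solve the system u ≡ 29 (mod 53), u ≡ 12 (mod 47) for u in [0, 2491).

294

53⁻¹ mod 47: 53*8 ≡ 1 (mod 47), so 53⁻¹ ≡ 8.
u = 29 + 53*((12 − 29)*8 mod 47) = 29 + 53*5 = 294.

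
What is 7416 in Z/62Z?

38

7416 = 119*62 + 38, so 7416 ≡ 38 (mod 62).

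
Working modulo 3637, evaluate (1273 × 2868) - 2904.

1273 × 2868 = 3650964 ≡ 3053 (mod 3637)
3053 - 2904 = 149

149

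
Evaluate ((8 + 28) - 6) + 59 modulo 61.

28

8 + 28 = 36
36 - 6 = 30
30 + 59 = 89 ≡ 28 (mod 61)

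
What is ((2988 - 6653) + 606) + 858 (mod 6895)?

2988 - 6653 = -3665 ≡ 3230 (mod 6895)
3230 + 606 = 3836
3836 + 858 = 4694

4694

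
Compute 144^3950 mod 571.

Compute successive squares:
144^1 ≡ 144 (mod 571)
144^2 ≡ 144^2 = 20736 ≡ 180 (mod 571)
144^4 ≡ 180^2 = 32400 ≡ 424 (mod 571)
144^8 ≡ 424^2 = 179776 ≡ 482 (mod 571)
144^16 ≡ 482^2 = 232324 ≡ 498 (mod 571)
144^32 ≡ 498^2 = 248004 ≡ 190 (mod 571)
144^64 ≡ 190^2 = 36100 ≡ 127 (mod 571)
144^128 ≡ 127^2 = 16129 ≡ 141 (mod 571)
144^256 ≡ 141^2 = 19881 ≡ 467 (mod 571)
144^512 ≡ 467^2 = 218089 ≡ 538 (mod 571)
144^1024 ≡ 538^2 = 289444 ≡ 518 (mod 571)
144^2048 ≡ 518^2 = 268324 ≡ 525 (mod 571)
144^3950 = 144^2048 · 144^1024 · 144^512 · 144^256 · 144^64 · 144^32 · 144^8 · 144^4 · 144^2 ≡ 525 · 518 · 538 · 467 · 127 · 190 · 482 · 424 · 180 (mod 571).
Accumulate the product:
525 · 518 = 271950 ≡ 154
154 · 538 = 82852 ≡ 57
57 · 467 = 26619 ≡ 353
353 · 127 = 44831 ≡ 293
293 · 190 = 55670 ≡ 283
283 · 482 = 136406 ≡ 508
508 · 424 = 215392 ≡ 125
125 · 180 = 22500 ≡ 231

231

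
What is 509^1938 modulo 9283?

3133

By square-and-multiply:
1938 in binary is 11110010010, i.e. 1938 = 1024 + 512 + 256 + 128 + 16 + 2.
509^1 ≡ 509 (mod 9283)
509^2 ≡ 509^2 = 259081 ≡ 8440 (mod 9283)
509^4 ≡ 8440^2 = 71233600 ≡ 5141 (mod 9283)
509^8 ≡ 5141^2 = 26429881 ≡ 1180 (mod 9283)
509^16 ≡ 1180^2 = 1392400 ≡ 9233 (mod 9283)
509^32 ≡ 9233^2 = 85248289 ≡ 2500 (mod 9283)
509^64 ≡ 2500^2 = 6250000 ≡ 2541 (mod 9283)
509^128 ≡ 2541^2 = 6456681 ≡ 4996 (mod 9283)
509^256 ≡ 4996^2 = 24960016 ≡ 7312 (mod 9283)
509^512 ≡ 7312^2 = 53465344 ≡ 4547 (mod 9283)
509^1024 ≡ 4547^2 = 20675209 ≡ 1968 (mod 9283)
509^1938 = 509^1024 * 509^512 * 509^256 * 509^128 * 509^16 * 509^2 ≡ 1968 * 4547 * 7312 * 4996 * 9233 * 8440 (mod 9283).
Accumulate the product:
1968 * 4547 = 8948496 ≡ 8967
8967 * 7312 = 65566704 ≡ 875
875 * 4996 = 4371500 ≡ 8490
8490 * 9233 = 78388170 ≡ 2518
2518 * 8440 = 21251920 ≡ 3133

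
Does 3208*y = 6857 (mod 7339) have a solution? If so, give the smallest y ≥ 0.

1313

gcd(3208, 7339) = 1, so a unique solution mod 7339 exists.
3208⁻¹ ≡ 652 (mod 7339).
y ≡ 652*6857 ≡ 1313 (mod 7339).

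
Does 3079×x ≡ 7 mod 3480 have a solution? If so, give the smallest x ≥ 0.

gcd(3079, 3480) = 1, so a unique solution mod 3480 exists.
3079⁻¹ ≡ 2239 (mod 3480).
x ≡ 2239×7 ≡ 1753 (mod 3480).

1753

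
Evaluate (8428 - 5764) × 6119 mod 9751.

7095

8428 - 5764 = 2664
2664 × 6119 = 16301016 ≡ 7095 (mod 9751)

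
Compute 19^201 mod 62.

By square-and-multiply:
201 in binary is 11001001, i.e. 201 = 128 + 64 + 8 + 1.
19^1 ≡ 19 (mod 62)
19^2 ≡ 19^2 = 361 ≡ 51 (mod 62)
19^4 ≡ 51^2 = 2601 ≡ 59 (mod 62)
19^8 ≡ 59^2 = 3481 ≡ 9 (mod 62)
19^16 ≡ 9^2 = 81 ≡ 19 (mod 62)
19^32 ≡ 19^2 = 361 ≡ 51 (mod 62)
19^64 ≡ 51^2 = 2601 ≡ 59 (mod 62)
19^128 ≡ 59^2 = 3481 ≡ 9 (mod 62)
19^201 = 19^128 · 19^64 · 19^8 · 19^1 ≡ 9 · 59 · 9 · 19 (mod 62).
Accumulate the product:
9 · 59 = 531 ≡ 35
35 · 9 = 315 ≡ 5
5 · 19 = 95 ≡ 33

33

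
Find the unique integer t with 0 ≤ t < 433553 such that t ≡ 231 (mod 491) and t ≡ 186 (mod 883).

275682

491⁻¹ mod 883: 491×223 ≡ 1 (mod 883), so 491⁻¹ ≡ 223.
t = 231 + 491×((186 − 231)×223 mod 883) = 231 + 491×561 = 275682.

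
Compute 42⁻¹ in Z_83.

By the extended Euclidean algorithm:
83 = 1·42 + 41
42 = 1·41 + 1
41 = 41·1 + 0
gcd(42, 83) = 1, so the inverse exists.
Bézout: 1 = −1·83 + 2·42.
So 42⁻¹ ≡ 2 (mod 83).

2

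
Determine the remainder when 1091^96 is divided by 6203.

Using repeated squaring:
96 in binary is 1100000, i.e. 96 = 64 + 32.
1091^1 ≡ 1091 (mod 6203)
1091^2 ≡ 1091^2 = 1190281 ≡ 5508 (mod 6203)
1091^4 ≡ 5508^2 = 30338064 ≡ 5394 (mod 6203)
1091^8 ≡ 5394^2 = 29095236 ≡ 3166 (mod 6203)
1091^16 ≡ 3166^2 = 10023556 ≡ 5711 (mod 6203)
1091^32 ≡ 5711^2 = 32615521 ≡ 147 (mod 6203)
1091^64 ≡ 147^2 = 21609 ≡ 3000 (mod 6203)
1091^96 = 1091^64 · 1091^32 ≡ 3000 · 147 (mod 6203).
3000 · 147 = 441000 ≡ 587 (mod 6203).

587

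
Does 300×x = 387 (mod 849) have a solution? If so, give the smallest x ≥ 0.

gcd(300, 849) = 3, and 3 | 387, so solutions exist.
Divide through by 3: 100×x ≡ 129 mod 283.
100⁻¹ ≡ 150 (mod 283).
x ≡ 150×129 ≡ 106 (mod 283).
The smallest non-negative solution is x = 106.

106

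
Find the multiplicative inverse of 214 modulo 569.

569 = 2·214 + 141
214 = 1·141 + 73
141 = 1·73 + 68
73 = 1·68 + 5
68 = 13·5 + 3
5 = 1·3 + 2
3 = 1·2 + 1
2 = 2·1 + 0
gcd(214, 569) = 1, so the inverse exists.
Bézout: 1 = 85·569 − 226·214.
So 214⁻¹ ≡ −226 ≡ 343 (mod 569).

343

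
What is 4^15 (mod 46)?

26

Compute successive squares:
4^1 ≡ 4 (mod 46)
4^2 ≡ 4^2 = 16 (mod 46)
4^4 ≡ 16^2 = 256 ≡ 26 (mod 46)
4^8 ≡ 26^2 = 676 ≡ 32 (mod 46)
4^15 = 4^8 · 4^4 · 4^2 · 4^1 ≡ 32 · 26 · 16 · 4 (mod 46).
Accumulate the product:
32 · 26 = 832 ≡ 4
4 · 16 = 64 ≡ 18
18 · 4 = 72 ≡ 26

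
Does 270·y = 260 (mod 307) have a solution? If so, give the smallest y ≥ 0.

gcd(270, 307) = 1, so a unique solution mod 307 exists.
270⁻¹ ≡ 224 (mod 307).
y ≡ 224·260 ≡ 217 (mod 307).

217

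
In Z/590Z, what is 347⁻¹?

Run the extended Euclidean algorithm:
590 = 1*347 + 243
347 = 1*243 + 104
243 = 2*104 + 35
104 = 2*35 + 34
35 = 1*34 + 1
34 = 34*1 + 0
gcd(347, 590) = 1, so the inverse exists.
Back-substitute for 1:
1 = 1*35 − 1*34
  = −1*104 + 3*35
  = 3*243 − 7*104
  = −7*347 + 10*243
  = 10*590 − 17*347
So 347⁻¹ ≡ −17 ≡ 573 (mod 590).

573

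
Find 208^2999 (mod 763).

2999 in binary is 101110110111, i.e. 2999 = 2048 + 512 + 256 + 128 + 32 + 16 + 4 + 2 + 1.
208^1 ≡ 208 (mod 763)
208^2 ≡ 208^2 = 43264 ≡ 536 (mod 763)
208^4 ≡ 536^2 = 287296 ≡ 408 (mod 763)
208^8 ≡ 408^2 = 166464 ≡ 130 (mod 763)
208^16 ≡ 130^2 = 16900 ≡ 114 (mod 763)
208^32 ≡ 114^2 = 12996 ≡ 25 (mod 763)
208^64 ≡ 25^2 = 625 (mod 763)
208^128 ≡ 625^2 = 390625 ≡ 732 (mod 763)
208^256 ≡ 732^2 = 535824 ≡ 198 (mod 763)
208^512 ≡ 198^2 = 39204 ≡ 291 (mod 763)
208^1024 ≡ 291^2 = 84681 ≡ 751 (mod 763)
208^2048 ≡ 751^2 = 564001 ≡ 144 (mod 763)
208^2999 = 208^2048 · 208^512 · 208^256 · 208^128 · 208^32 · 208^16 · 208^4 · 208^2 · 208^1 ≡ 144 · 291 · 198 · 732 · 25 · 114 · 408 · 536 · 208 (mod 763).
Accumulate the product:
144 · 291 = 41904 ≡ 702
702 · 198 = 138996 ≡ 130
130 · 732 = 95160 ≡ 548
548 · 25 = 13700 ≡ 729
729 · 114 = 83106 ≡ 702
702 · 408 = 286416 ≡ 291
291 · 536 = 155976 ≡ 324
324 · 208 = 67392 ≡ 248

248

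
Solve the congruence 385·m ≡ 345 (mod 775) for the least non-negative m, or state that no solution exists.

17

gcd(385, 775) = 5, and 5 | 345, so solutions exist.
Divide through by 5: 77·m ≡ 69 mod 155.
77⁻¹ ≡ 153 (mod 155).
m ≡ 153·69 ≡ 17 (mod 155).
The smallest non-negative solution is m = 17.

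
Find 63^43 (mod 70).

7

By square-and-multiply:
43 in binary is 101011, i.e. 43 = 32 + 8 + 2 + 1.
63^1 ≡ 63 (mod 70)
63^2 ≡ 63^2 = 3969 ≡ 49 (mod 70)
63^4 ≡ 49^2 = 2401 ≡ 21 (mod 70)
63^8 ≡ 21^2 = 441 ≡ 21 (mod 70)
63^16 ≡ 21^2 = 441 ≡ 21 (mod 70)
63^32 ≡ 21^2 = 441 ≡ 21 (mod 70)
63^43 = 63^32 · 63^8 · 63^2 · 63^1 ≡ 21 · 21 · 49 · 63 (mod 70).
Accumulate the product:
21 · 21 = 441 ≡ 21
21 · 49 = 1029 ≡ 49
49 · 63 = 3087 ≡ 7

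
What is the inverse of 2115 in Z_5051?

Run the extended Euclidean algorithm:
5051 = 2·2115 + 821
2115 = 2·821 + 473
821 = 1·473 + 348
473 = 1·348 + 125
348 = 2·125 + 98
125 = 1·98 + 27
98 = 3·27 + 17
27 = 1·17 + 10
17 = 1·10 + 7
10 = 1·7 + 3
7 = 2·3 + 1
3 = 3·1 + 0
gcd(2115, 5051) = 1, so the inverse exists.
Back-substitute for 1:
1 = 1·7 − 2·3
  = −2·10 + 3·7
  = 3·17 − 5·10
  = −5·27 + 8·17
  = 8·98 − 29·27
  = −29·125 + 37·98
  = 37·348 − 103·125
  = −103·473 + 140·348
  = 140·821 − 243·473
  = −243·2115 + 626·821
  = 626·5051 − 1495·2115
So 2115⁻¹ ≡ −1495 ≡ 3556 (mod 5051).

3556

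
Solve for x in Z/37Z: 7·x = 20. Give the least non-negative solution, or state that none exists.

gcd(7, 37) = 1, so a unique solution mod 37 exists.
7⁻¹ ≡ 16 (mod 37).
x ≡ 16·20 ≡ 24 (mod 37).

24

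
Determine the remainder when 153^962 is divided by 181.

962 in binary is 1111000010, i.e. 962 = 512 + 256 + 128 + 64 + 2.
153^1 ≡ 153 (mod 181)
153^2 ≡ 153^2 = 23409 ≡ 60 (mod 181)
153^4 ≡ 60^2 = 3600 ≡ 161 (mod 181)
153^8 ≡ 161^2 = 25921 ≡ 38 (mod 181)
153^16 ≡ 38^2 = 1444 ≡ 177 (mod 181)
153^32 ≡ 177^2 = 31329 ≡ 16 (mod 181)
153^64 ≡ 16^2 = 256 ≡ 75 (mod 181)
153^128 ≡ 75^2 = 5625 ≡ 14 (mod 181)
153^256 ≡ 14^2 = 196 ≡ 15 (mod 181)
153^512 ≡ 15^2 = 225 ≡ 44 (mod 181)
153^962 = 153^512 · 153^256 · 153^128 · 153^64 · 153^2 ≡ 44 · 15 · 14 · 75 · 60 (mod 181).
Accumulate the product:
44 · 15 = 660 ≡ 117
117 · 14 = 1638 ≡ 9
9 · 75 = 675 ≡ 132
132 · 60 = 7920 ≡ 137

137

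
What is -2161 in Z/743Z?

-2161 = -3×743 + 68, so -2161 ≡ 68 (mod 743).

68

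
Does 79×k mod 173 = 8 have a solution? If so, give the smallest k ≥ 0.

gcd(79, 173) = 1, so a unique solution mod 173 exists.
79⁻¹ ≡ 46 (mod 173).
k ≡ 46×8 ≡ 22 (mod 173).

22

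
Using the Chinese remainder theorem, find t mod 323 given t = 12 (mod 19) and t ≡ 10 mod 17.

19⁻¹ mod 17: 19×9 ≡ 1 (mod 17), so 19⁻¹ ≡ 9.
t = 12 + 19×((10 − 12)×9 mod 17) = 12 + 19×16 = 316.

316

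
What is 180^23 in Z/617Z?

612

By square-and-multiply:
23 in binary is 10111, i.e. 23 = 16 + 4 + 2 + 1.
180^1 ≡ 180 (mod 617)
180^2 ≡ 180^2 = 32400 ≡ 316 (mod 617)
180^4 ≡ 316^2 = 99856 ≡ 519 (mod 617)
180^8 ≡ 519^2 = 269361 ≡ 349 (mod 617)
180^16 ≡ 349^2 = 121801 ≡ 252 (mod 617)
180^23 = 180^16 · 180^4 · 180^2 · 180^1 ≡ 252 · 519 · 316 · 180 (mod 617).
Accumulate the product:
252 · 519 = 130788 ≡ 601
601 · 316 = 189916 ≡ 497
497 · 180 = 89460 ≡ 612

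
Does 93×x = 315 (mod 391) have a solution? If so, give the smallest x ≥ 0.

gcd(93, 391) = 1, so a unique solution mod 391 exists.
93⁻¹ ≡ 185 (mod 391).
x ≡ 185×315 ≡ 16 (mod 391).

16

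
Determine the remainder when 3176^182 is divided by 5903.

4285

By square-and-multiply:
3176^1 ≡ 3176 (mod 5903)
3176^2 ≡ 3176^2 = 10086976 ≡ 4652 (mod 5903)
3176^4 ≡ 4652^2 = 21641104 ≡ 706 (mod 5903)
3176^8 ≡ 706^2 = 498436 ≡ 2584 (mod 5903)
3176^16 ≡ 2584^2 = 6677056 ≡ 763 (mod 5903)
3176^32 ≡ 763^2 = 582169 ≡ 3675 (mod 5903)
3176^64 ≡ 3675^2 = 13505625 ≡ 5464 (mod 5903)
3176^128 ≡ 5464^2 = 29855296 ≡ 3825 (mod 5903)
3176^182 = 3176^128 · 3176^32 · 3176^16 · 3176^4 · 3176^2 ≡ 3825 · 3675 · 763 · 706 · 4652 (mod 5903).
Accumulate the product:
3825 · 3675 = 14056875 ≡ 1832
1832 · 763 = 1397816 ≡ 4708
4708 · 706 = 3323848 ≡ 459
459 · 4652 = 2135268 ≡ 4285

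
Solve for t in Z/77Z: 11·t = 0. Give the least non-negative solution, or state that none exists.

gcd(11, 77) = 11, and 11 | 0, so solutions exist.
Divide through by 11: 1·t ≡ 0 (mod 7).
1⁻¹ ≡ 1 (mod 7).
t ≡ 1·0 ≡ 0 (mod 7).
The smallest non-negative solution is t = 0.

0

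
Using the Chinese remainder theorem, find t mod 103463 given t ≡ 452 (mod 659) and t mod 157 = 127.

659⁻¹ mod 157: 659×76 ≡ 1 (mod 157), so 659⁻¹ ≡ 76.
t = 452 + 659×((127 − 452)×76 mod 157) = 452 + 659×106 = 70306.
Check: 70306 mod 659 = 452, 70306 mod 157 = 127. ✓

70306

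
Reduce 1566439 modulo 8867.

1566439 = 176*8867 + 5847, so 1566439 ≡ 5847 (mod 8867).

5847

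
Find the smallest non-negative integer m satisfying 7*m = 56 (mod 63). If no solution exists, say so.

8

gcd(7, 63) = 7, and 7 | 56, so solutions exist.
Divide through by 7: 1*m ≡ 8 (mod 9).
1⁻¹ ≡ 1 (mod 9).
m ≡ 1*8 ≡ 8 (mod 9).
The smallest non-negative solution is m = 8.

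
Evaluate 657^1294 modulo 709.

647

657^1 ≡ 657 (mod 709)
657^2 ≡ 657^2 = 431649 ≡ 577 (mod 709)
657^4 ≡ 577^2 = 332929 ≡ 408 (mod 709)
657^8 ≡ 408^2 = 166464 ≡ 558 (mod 709)
657^16 ≡ 558^2 = 311364 ≡ 113 (mod 709)
657^32 ≡ 113^2 = 12769 ≡ 7 (mod 709)
657^64 ≡ 7^2 = 49 (mod 709)
657^128 ≡ 49^2 = 2401 ≡ 274 (mod 709)
657^256 ≡ 274^2 = 75076 ≡ 631 (mod 709)
657^512 ≡ 631^2 = 398161 ≡ 412 (mod 709)
657^1024 ≡ 412^2 = 169744 ≡ 293 (mod 709)
657^1294 = 657^1024 × 657^256 × 657^8 × 657^4 × 657^2 ≡ 293 × 631 × 558 × 408 × 577 (mod 709).
Accumulate the product:
293 × 631 = 184883 ≡ 543
543 × 558 = 302994 ≡ 251
251 × 408 = 102408 ≡ 312
312 × 577 = 180024 ≡ 647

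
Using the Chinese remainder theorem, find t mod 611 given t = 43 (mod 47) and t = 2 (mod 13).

47⁻¹ mod 13: 47×5 ≡ 1 (mod 13), so 47⁻¹ ≡ 5.
t = 43 + 47×((2 − 43)×5 mod 13) = 43 + 47×3 = 184.

184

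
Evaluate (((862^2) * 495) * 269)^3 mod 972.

0

(862)^2 ≡ 436 (mod 972)
436 * 495 = 215820 ≡ 36 (mod 972)
36 * 269 = 9684 ≡ 936 (mod 972)
(936)^3 ≡ 0 (mod 972)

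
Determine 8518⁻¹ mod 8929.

869

8929 = 1·8518 + 411
8518 = 20·411 + 298
411 = 1·298 + 113
298 = 2·113 + 72
113 = 1·72 + 41
72 = 1·41 + 31
41 = 1·31 + 10
31 = 3·10 + 1
10 = 10·1 + 0
gcd(8518, 8929) = 1, so the inverse exists.
Back-substitute for 1:
1 = 1·31 − 3·10
  = −3·41 + 4·31
  = 4·72 − 7·41
  = −7·113 + 11·72
  = 11·298 − 29·113
  = −29·411 + 40·298
  = 40·8518 − 829·411
  = −829·8929 + 869·8518
So 8518⁻¹ ≡ 869 (mod 8929).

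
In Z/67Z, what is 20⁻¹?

Apply the Euclidean algorithm and back-substitute:
67 = 3×20 + 7
20 = 2×7 + 6
7 = 1×6 + 1
6 = 6×1 + 0
gcd(20, 67) = 1, so the inverse exists.
Back-substitute for 1:
1 = 1×7 − 1×6
  = −1×20 + 3×7
  = 3×67 − 10×20
So 20⁻¹ ≡ −10 ≡ 57 (mod 67).

57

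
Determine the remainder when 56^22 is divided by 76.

20

By square-and-multiply:
22 in binary is 10110, i.e. 22 = 16 + 4 + 2.
56^1 ≡ 56 (mod 76)
56^2 ≡ 56^2 = 3136 ≡ 20 (mod 76)
56^4 ≡ 20^2 = 400 ≡ 20 (mod 76)
56^8 ≡ 20^2 = 400 ≡ 20 (mod 76)
56^16 ≡ 20^2 = 400 ≡ 20 (mod 76)
56^22 = 56^16 · 56^4 · 56^2 ≡ 20 · 20 · 20 (mod 76).
Accumulate the product:
20 · 20 = 400 ≡ 20
20 · 20 = 400 ≡ 20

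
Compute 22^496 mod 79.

10

Compute successive squares:
22^1 ≡ 22 (mod 79)
22^2 ≡ 22^2 = 484 ≡ 10 (mod 79)
22^4 ≡ 10^2 = 100 ≡ 21 (mod 79)
22^8 ≡ 21^2 = 441 ≡ 46 (mod 79)
22^16 ≡ 46^2 = 2116 ≡ 62 (mod 79)
22^32 ≡ 62^2 = 3844 ≡ 52 (mod 79)
22^64 ≡ 52^2 = 2704 ≡ 18 (mod 79)
22^128 ≡ 18^2 = 324 ≡ 8 (mod 79)
22^256 ≡ 8^2 = 64 (mod 79)
22^496 = 22^256 * 22^128 * 22^64 * 22^32 * 22^16 ≡ 64 * 8 * 18 * 52 * 62 (mod 79).
Accumulate the product:
64 * 8 = 512 ≡ 38
38 * 18 = 684 ≡ 52
52 * 52 = 2704 ≡ 18
18 * 62 = 1116 ≡ 10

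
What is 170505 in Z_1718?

170505 = 99*1718 + 423, so 170505 ≡ 423 (mod 1718).

423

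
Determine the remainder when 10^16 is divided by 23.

4

Using repeated squaring:
10^1 ≡ 10 (mod 23)
10^2 ≡ 10^2 = 100 ≡ 8 (mod 23)
10^4 ≡ 8^2 = 64 ≡ 18 (mod 23)
10^8 ≡ 18^2 = 324 ≡ 2 (mod 23)
10^16 ≡ 2^2 = 4 (mod 23)
So 10^16 ≡ 4 (mod 23).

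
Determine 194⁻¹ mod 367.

By the extended Euclidean algorithm:
367 = 1·194 + 173
194 = 1·173 + 21
173 = 8·21 + 5
21 = 4·5 + 1
5 = 5·1 + 0
gcd(194, 367) = 1, so the inverse exists.
Back-substitute for 1:
1 = 1·21 − 4·5
  = −4·173 + 33·21
  = 33·194 − 37·173
  = −37·367 + 70·194
So 194⁻¹ ≡ 70 (mod 367).

70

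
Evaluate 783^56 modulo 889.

99

By square-and-multiply:
56 in binary is 111000, i.e. 56 = 32 + 16 + 8.
783^1 ≡ 783 (mod 889)
783^2 ≡ 783^2 = 613089 ≡ 568 (mod 889)
783^4 ≡ 568^2 = 322624 ≡ 806 (mod 889)
783^8 ≡ 806^2 = 649636 ≡ 666 (mod 889)
783^16 ≡ 666^2 = 443556 ≡ 834 (mod 889)
783^32 ≡ 834^2 = 695556 ≡ 358 (mod 889)
783^56 = 783^32 × 783^16 × 783^8 ≡ 358 × 834 × 666 (mod 889).
Accumulate the product:
358 × 834 = 298572 ≡ 757
757 × 666 = 504162 ≡ 99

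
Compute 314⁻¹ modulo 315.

314

Apply the Euclidean algorithm and back-substitute:
315 = 1*314 + 1
314 = 314*1 + 0
gcd(314, 315) = 1, so the inverse exists.
Bézout: 1 = 1*315 − 1*314.
So 314⁻¹ ≡ −1 ≡ 314 (mod 315).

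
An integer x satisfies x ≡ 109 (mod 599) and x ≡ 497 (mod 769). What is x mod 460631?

599⁻¹ mod 769: 599*674 ≡ 1 (mod 769), so 599⁻¹ ≡ 674.
x = 109 + 599*((497 − 109)*674 mod 769) = 109 + 599*52 = 31257.

31257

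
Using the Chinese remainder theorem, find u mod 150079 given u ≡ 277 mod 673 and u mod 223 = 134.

13737

673⁻¹ mod 223: 673*56 ≡ 1 (mod 223), so 673⁻¹ ≡ 56.
u = 277 + 673*((134 − 277)*56 mod 223) = 277 + 673*20 = 13737.
Check: 13737 mod 673 = 277, 13737 mod 223 = 134. ✓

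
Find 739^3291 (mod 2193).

3291 in binary is 110011011011, i.e. 3291 = 2048 + 1024 + 128 + 64 + 16 + 8 + 2 + 1.
739^1 ≡ 739 (mod 2193)
739^2 ≡ 739^2 = 546121 ≡ 64 (mod 2193)
739^4 ≡ 64^2 = 4096 ≡ 1903 (mod 2193)
739^8 ≡ 1903^2 = 3621409 ≡ 766 (mod 2193)
739^16 ≡ 766^2 = 586756 ≡ 1225 (mod 2193)
739^32 ≡ 1225^2 = 1500625 ≡ 613 (mod 2193)
739^64 ≡ 613^2 = 375769 ≡ 766 (mod 2193)
739^128 ≡ 766^2 = 586756 ≡ 1225 (mod 2193)
739^256 ≡ 1225^2 = 1500625 ≡ 613 (mod 2193)
739^512 ≡ 613^2 = 375769 ≡ 766 (mod 2193)
739^1024 ≡ 766^2 = 586756 ≡ 1225 (mod 2193)
739^2048 ≡ 1225^2 = 1500625 ≡ 613 (mod 2193)
739^3291 = 739^2048 * 739^1024 * 739^128 * 739^64 * 739^16 * 739^8 * 739^2 * 739^1 ≡ 613 * 1225 * 1225 * 766 * 1225 * 766 * 64 * 739 (mod 2193).
Accumulate the product:
613 * 1225 = 750925 ≡ 919
919 * 1225 = 1125775 ≡ 766
766 * 766 = 586756 ≡ 1225
1225 * 1225 = 1500625 ≡ 613
613 * 766 = 469558 ≡ 256
256 * 64 = 16384 ≡ 1033
1033 * 739 = 763387 ≡ 223

223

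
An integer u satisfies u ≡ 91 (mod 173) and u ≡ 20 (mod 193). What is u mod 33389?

22408

173⁻¹ mod 193: 173*164 ≡ 1 (mod 193), so 173⁻¹ ≡ 164.
u = 91 + 173*((20 − 91)*164 mod 193) = 91 + 173*129 = 22408.
Check: 22408 mod 173 = 91, 22408 mod 193 = 20. ✓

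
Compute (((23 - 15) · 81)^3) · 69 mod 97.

23 - 15 = 8
8 · 81 = 648 ≡ 66 (mod 97)
(66)^3 ≡ 85 (mod 97)
85 · 69 = 5865 ≡ 45 (mod 97)

45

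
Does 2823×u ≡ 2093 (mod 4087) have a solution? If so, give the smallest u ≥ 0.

1379

gcd(2823, 4087) = 1, so a unique solution mod 4087 exists.
2823⁻¹ ≡ 2092 (mod 4087).
u ≡ 2092×2093 ≡ 1379 (mod 4087).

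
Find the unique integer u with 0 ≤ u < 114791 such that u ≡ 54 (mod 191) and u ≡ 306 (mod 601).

191⁻¹ mod 601: 191·236 ≡ 1 (mod 601), so 191⁻¹ ≡ 236.
u = 54 + 191·((306 − 54)·236 mod 601) = 54 + 191·574 = 109688.

109688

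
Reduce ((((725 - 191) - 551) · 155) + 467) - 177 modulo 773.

747

725 - 191 = 534
534 - 551 = -17 ≡ 756 (mod 773)
756 · 155 = 117180 ≡ 457 (mod 773)
457 + 467 = 924 ≡ 151 (mod 773)
151 - 177 = -26 ≡ 747 (mod 773)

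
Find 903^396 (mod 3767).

747

396 in binary is 110001100, i.e. 396 = 256 + 128 + 8 + 4.
903^1 ≡ 903 (mod 3767)
903^2 ≡ 903^2 = 815409 ≡ 1737 (mod 3767)
903^4 ≡ 1737^2 = 3017169 ≡ 3569 (mod 3767)
903^8 ≡ 3569^2 = 12737761 ≡ 1534 (mod 3767)
903^16 ≡ 1534^2 = 2353156 ≡ 2548 (mod 3767)
903^32 ≡ 2548^2 = 6492304 ≡ 1763 (mod 3767)
903^64 ≡ 1763^2 = 3108169 ≡ 394 (mod 3767)
903^128 ≡ 394^2 = 155236 ≡ 789 (mod 3767)
903^256 ≡ 789^2 = 622521 ≡ 966 (mod 3767)
903^396 = 903^256 · 903^128 · 903^8 · 903^4 ≡ 966 · 789 · 1534 · 3569 (mod 3767).
Accumulate the product:
966 · 789 = 762174 ≡ 1240
1240 · 1534 = 1902160 ≡ 3592
3592 · 3569 = 12819848 ≡ 747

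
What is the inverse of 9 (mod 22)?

22 = 2·9 + 4
9 = 2·4 + 1
4 = 4·1 + 0
gcd(9, 22) = 1, so the inverse exists.
Bézout: 1 = −2·22 + 5·9.
So 9⁻¹ ≡ 5 (mod 22).

5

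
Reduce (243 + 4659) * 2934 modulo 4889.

3919

243 + 4659 = 4902 ≡ 13 (mod 4889)
13 * 2934 = 38142 ≡ 3919 (mod 4889)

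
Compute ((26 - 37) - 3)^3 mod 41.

3

26 - 37 = -11 ≡ 30 (mod 41)
30 - 3 = 27
(27)^3 ≡ 3 (mod 41)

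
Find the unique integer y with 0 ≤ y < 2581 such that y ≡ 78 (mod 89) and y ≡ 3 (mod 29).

89⁻¹ mod 29: 89*15 ≡ 1 (mod 29), so 89⁻¹ ≡ 15.
y = 78 + 89*((3 − 78)*15 mod 29) = 78 + 89*6 = 612.
Check: 612 mod 89 = 78, 612 mod 29 = 3. ✓

612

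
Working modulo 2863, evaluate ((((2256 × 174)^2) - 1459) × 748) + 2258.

2256 × 174 = 392544 ≡ 313 (mod 2863)
(313)^2 ≡ 627 (mod 2863)
627 - 1459 = -832 ≡ 2031 (mod 2863)
2031 × 748 = 1519188 ≡ 1798 (mod 2863)
1798 + 2258 = 4056 ≡ 1193 (mod 2863)

1193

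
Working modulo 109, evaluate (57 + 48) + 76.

57 + 48 = 105
105 + 76 = 181 ≡ 72 (mod 109)

72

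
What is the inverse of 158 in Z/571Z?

Run the extended Euclidean algorithm:
571 = 3×158 + 97
158 = 1×97 + 61
97 = 1×61 + 36
61 = 1×36 + 25
36 = 1×25 + 11
25 = 2×11 + 3
11 = 3×3 + 2
3 = 1×2 + 1
2 = 2×1 + 0
gcd(158, 571) = 1, so the inverse exists.
Back-substitute for 1:
1 = 1×3 − 1×2
  = −1×11 + 4×3
  = 4×25 − 9×11
  = −9×36 + 13×25
  = 13×61 − 22×36
  = −22×97 + 35×61
  = 35×158 − 57×97
  = −57×571 + 206×158
So 158⁻¹ ≡ 206 (mod 571).

206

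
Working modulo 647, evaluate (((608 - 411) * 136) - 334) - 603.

608 - 411 = 197
197 * 136 = 26792 ≡ 265 (mod 647)
265 - 334 = -69 ≡ 578 (mod 647)
578 - 603 = -25 ≡ 622 (mod 647)

622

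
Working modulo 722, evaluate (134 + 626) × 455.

134 + 626 = 760 ≡ 38 (mod 722)
38 × 455 = 17290 ≡ 684 (mod 722)

684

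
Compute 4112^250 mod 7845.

5674

Compute successive squares:
250 in binary is 11111010, i.e. 250 = 128 + 64 + 32 + 16 + 8 + 2.
4112^1 ≡ 4112 (mod 7845)
4112^2 ≡ 4112^2 = 16908544 ≡ 2569 (mod 7845)
4112^4 ≡ 2569^2 = 6599761 ≡ 2116 (mod 7845)
4112^8 ≡ 2116^2 = 4477456 ≡ 5806 (mod 7845)
4112^16 ≡ 5806^2 = 33709636 ≡ 7516 (mod 7845)
4112^32 ≡ 7516^2 = 56490256 ≡ 6256 (mod 7845)
4112^64 ≡ 6256^2 = 39137536 ≡ 6676 (mod 7845)
4112^128 ≡ 6676^2 = 44568976 ≡ 1531 (mod 7845)
4112^250 = 4112^128 * 4112^64 * 4112^32 * 4112^16 * 4112^8 * 4112^2 ≡ 1531 * 6676 * 6256 * 7516 * 5806 * 2569 (mod 7845).
Accumulate the product:
1531 * 6676 = 10220956 ≡ 6766
6766 * 6256 = 42328096 ≡ 4321
4321 * 7516 = 32476636 ≡ 6181
6181 * 5806 = 35886886 ≡ 3856
3856 * 2569 = 9906064 ≡ 5674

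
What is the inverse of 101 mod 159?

74

159 = 1·101 + 58
101 = 1·58 + 43
58 = 1·43 + 15
43 = 2·15 + 13
15 = 1·13 + 2
13 = 6·2 + 1
2 = 2·1 + 0
gcd(101, 159) = 1, so the inverse exists.
Bézout: 1 = −47·159 + 74·101.
So 101⁻¹ ≡ 74 (mod 159).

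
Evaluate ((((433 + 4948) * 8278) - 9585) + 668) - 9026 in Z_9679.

2575

433 + 4948 = 5381
5381 * 8278 = 44543918 ≡ 1160 (mod 9679)
1160 - 9585 = -8425 ≡ 1254 (mod 9679)
1254 + 668 = 1922
1922 - 9026 = -7104 ≡ 2575 (mod 9679)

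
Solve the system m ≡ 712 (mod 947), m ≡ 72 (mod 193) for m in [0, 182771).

947⁻¹ mod 193: 947·75 ≡ 1 (mod 193), so 947⁻¹ ≡ 75.
m = 712 + 947·((72 − 712)·75 mod 193) = 712 + 947·57 = 54691.

54691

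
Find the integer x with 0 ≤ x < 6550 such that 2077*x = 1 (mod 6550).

Apply the Euclidean algorithm and back-substitute:
6550 = 3×2077 + 319
2077 = 6×319 + 163
319 = 1×163 + 156
163 = 1×156 + 7
156 = 22×7 + 2
7 = 3×2 + 1
2 = 2×1 + 0
gcd(2077, 6550) = 1, so the inverse exists.
Back-substitute for 1:
1 = 1×7 − 3×2
  = −3×156 + 67×7
  = 67×163 − 70×156
  = −70×319 + 137×163
  = 137×2077 − 892×319
  = −892×6550 + 2813×2077
So 2077⁻¹ ≡ 2813 (mod 6550).

2813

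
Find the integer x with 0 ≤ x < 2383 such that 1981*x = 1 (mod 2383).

Run the extended Euclidean algorithm:
2383 = 1*1981 + 402
1981 = 4*402 + 373
402 = 1*373 + 29
373 = 12*29 + 25
29 = 1*25 + 4
25 = 6*4 + 1
4 = 4*1 + 0
gcd(1981, 2383) = 1, so the inverse exists.
Back-substitute for 1:
1 = 1*25 − 6*4
  = −6*29 + 7*25
  = 7*373 − 90*29
  = −90*402 + 97*373
  = 97*1981 − 478*402
  = −478*2383 + 575*1981
So 1981⁻¹ ≡ 575 (mod 2383).

575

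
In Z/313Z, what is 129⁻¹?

Run the extended Euclidean algorithm:
313 = 2·129 + 55
129 = 2·55 + 19
55 = 2·19 + 17
19 = 1·17 + 2
17 = 8·2 + 1
2 = 2·1 + 0
gcd(129, 313) = 1, so the inverse exists.
Back-substitute for 1:
1 = 1·17 − 8·2
  = −8·19 + 9·17
  = 9·55 − 26·19
  = −26·129 + 61·55
  = 61·313 − 148·129
So 129⁻¹ ≡ −148 ≡ 165 (mod 313).

165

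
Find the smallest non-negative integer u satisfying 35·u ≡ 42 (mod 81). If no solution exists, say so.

gcd(35, 81) = 1, so a unique solution mod 81 exists.
35⁻¹ ≡ 44 (mod 81).
u ≡ 44·42 ≡ 66 (mod 81).

66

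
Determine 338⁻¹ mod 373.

341

373 = 1×338 + 35
338 = 9×35 + 23
35 = 1×23 + 12
23 = 1×12 + 11
12 = 1×11 + 1
11 = 11×1 + 0
gcd(338, 373) = 1, so the inverse exists.
Bézout: 1 = 29×373 − 32×338.
So 338⁻¹ ≡ −32 ≡ 341 (mod 373).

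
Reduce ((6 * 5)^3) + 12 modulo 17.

16

6 * 5 = 30 ≡ 13 (mod 17)
(13)^3 ≡ 4 (mod 17)
4 + 12 = 16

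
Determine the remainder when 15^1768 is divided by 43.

14

1768 in binary is 11011101000, i.e. 1768 = 1024 + 512 + 128 + 64 + 32 + 8.
15^1 ≡ 15 (mod 43)
15^2 ≡ 15^2 = 225 ≡ 10 (mod 43)
15^4 ≡ 10^2 = 100 ≡ 14 (mod 43)
15^8 ≡ 14^2 = 196 ≡ 24 (mod 43)
15^16 ≡ 24^2 = 576 ≡ 17 (mod 43)
15^32 ≡ 17^2 = 289 ≡ 31 (mod 43)
15^64 ≡ 31^2 = 961 ≡ 15 (mod 43)
15^128 ≡ 15^2 = 225 ≡ 10 (mod 43)
15^256 ≡ 10^2 = 100 ≡ 14 (mod 43)
15^512 ≡ 14^2 = 196 ≡ 24 (mod 43)
15^1024 ≡ 24^2 = 576 ≡ 17 (mod 43)
15^1768 = 15^1024 * 15^512 * 15^128 * 15^64 * 15^32 * 15^8 ≡ 17 * 24 * 10 * 15 * 31 * 24 (mod 43).
Accumulate the product:
17 * 24 = 408 ≡ 21
21 * 10 = 210 ≡ 38
38 * 15 = 570 ≡ 11
11 * 31 = 341 ≡ 40
40 * 24 = 960 ≡ 14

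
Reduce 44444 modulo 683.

44444 = 65*683 + 49, so 44444 ≡ 49 (mod 683).

49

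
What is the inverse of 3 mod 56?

Apply the Euclidean algorithm and back-substitute:
56 = 18×3 + 2
3 = 1×2 + 1
2 = 2×1 + 0
gcd(3, 56) = 1, so the inverse exists.
Back-substitute for 1:
1 = 1×3 − 1×2
  = −1×56 + 19×3
So 3⁻¹ ≡ 19 (mod 56).

19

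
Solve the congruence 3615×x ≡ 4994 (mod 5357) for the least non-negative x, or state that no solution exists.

gcd(3615, 5357) = 1, so a unique solution mod 5357 exists.
3615⁻¹ ≡ 1922 (mod 5357).
x ≡ 1922×4994 ≡ 4081 (mod 5357).

4081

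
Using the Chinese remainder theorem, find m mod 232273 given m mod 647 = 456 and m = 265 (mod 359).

647⁻¹ mod 359: 647·91 ≡ 1 (mod 359), so 647⁻¹ ≡ 91.
m = 456 + 647·((265 − 456)·91 mod 359) = 456 + 647·210 = 136326.

136326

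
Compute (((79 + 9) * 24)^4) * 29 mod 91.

79

79 + 9 = 88
88 * 24 = 2112 ≡ 19 (mod 91)
(19)^4 ≡ 9 (mod 91)
9 * 29 = 261 ≡ 79 (mod 91)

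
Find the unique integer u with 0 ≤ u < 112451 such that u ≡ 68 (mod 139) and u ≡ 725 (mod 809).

139⁻¹ mod 809: 139*518 ≡ 1 (mod 809), so 139⁻¹ ≡ 518.
u = 68 + 139*((725 − 68)*518 mod 809) = 68 + 139*546 = 75962.
Check: 75962 mod 139 = 68, 75962 mod 809 = 725. ✓

75962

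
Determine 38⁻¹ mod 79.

Apply the Euclidean algorithm and back-substitute:
79 = 2·38 + 3
38 = 12·3 + 2
3 = 1·2 + 1
2 = 2·1 + 0
gcd(38, 79) = 1, so the inverse exists.
Bézout: 1 = 13·79 − 27·38.
So 38⁻¹ ≡ −27 ≡ 52 (mod 79).

52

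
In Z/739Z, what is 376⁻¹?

739 = 1*376 + 363
376 = 1*363 + 13
363 = 27*13 + 12
13 = 1*12 + 1
12 = 12*1 + 0
gcd(376, 739) = 1, so the inverse exists.
Bézout: 1 = −29*739 + 57*376.
So 376⁻¹ ≡ 57 (mod 739).

57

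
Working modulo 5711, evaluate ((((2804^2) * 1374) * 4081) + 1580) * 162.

4853

(2804)^2 ≡ 4080 (mod 5711)
4080 * 1374 = 5605920 ≡ 3429 (mod 5711)
3429 * 4081 = 13993749 ≡ 1799 (mod 5711)
1799 + 1580 = 3379
3379 * 162 = 547398 ≡ 4853 (mod 5711)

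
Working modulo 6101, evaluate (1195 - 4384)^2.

1195 - 4384 = -3189 ≡ 2912 (mod 6101)
(2912)^2 ≡ 5455 (mod 6101)

5455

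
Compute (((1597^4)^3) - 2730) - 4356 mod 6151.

(1597)^4 ≡ 2659 (mod 6151)
(2659)^3 ≡ 3836 (mod 6151)
3836 - 2730 = 1106
1106 - 4356 = -3250 ≡ 2901 (mod 6151)

2901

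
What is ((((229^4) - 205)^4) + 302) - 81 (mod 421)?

(229)^4 ≡ 176 (mod 421)
176 - 205 = -29 ≡ 392 (mod 421)
(392)^4 ≡ 1 (mod 421)
1 + 302 = 303
303 - 81 = 222

222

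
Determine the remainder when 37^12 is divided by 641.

Compute successive squares:
12 in binary is 1100, i.e. 12 = 8 + 4.
37^1 ≡ 37 (mod 641)
37^2 ≡ 37^2 = 1369 ≡ 87 (mod 641)
37^4 ≡ 87^2 = 7569 ≡ 518 (mod 641)
37^8 ≡ 518^2 = 268324 ≡ 386 (mod 641)
37^12 = 37^8 * 37^4 ≡ 386 * 518 (mod 641).
386 * 518 = 199948 ≡ 597 (mod 641).

597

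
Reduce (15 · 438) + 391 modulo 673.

231

15 · 438 = 6570 ≡ 513 (mod 673)
513 + 391 = 904 ≡ 231 (mod 673)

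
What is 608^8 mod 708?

520

Using repeated squaring:
608^1 ≡ 608 (mod 708)
608^2 ≡ 608^2 = 369664 ≡ 88 (mod 708)
608^4 ≡ 88^2 = 7744 ≡ 664 (mod 708)
608^8 ≡ 664^2 = 440896 ≡ 520 (mod 708)
So 608^8 ≡ 520 (mod 708).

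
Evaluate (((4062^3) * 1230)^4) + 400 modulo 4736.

(4062)^3 ≡ 376 (mod 4736)
376 * 1230 = 462480 ≡ 3088 (mod 4736)
(3088)^4 ≡ 3712 (mod 4736)
3712 + 400 = 4112

4112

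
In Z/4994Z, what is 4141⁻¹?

4994 = 1·4141 + 853
4141 = 4·853 + 729
853 = 1·729 + 124
729 = 5·124 + 109
124 = 1·109 + 15
109 = 7·15 + 4
15 = 3·4 + 3
4 = 1·3 + 1
3 = 3·1 + 0
gcd(4141, 4994) = 1, so the inverse exists.
Back-substitute for 1:
1 = 1·4 − 1·3
  = −1·15 + 4·4
  = 4·109 − 29·15
  = −29·124 + 33·109
  = 33·729 − 194·124
  = −194·853 + 227·729
  = 227·4141 − 1102·853
  = −1102·4994 + 1329·4141
So 4141⁻¹ ≡ 1329 (mod 4994).

1329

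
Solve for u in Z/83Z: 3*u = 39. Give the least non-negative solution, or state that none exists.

13

gcd(3, 83) = 1, so a unique solution mod 83 exists.
3⁻¹ ≡ 28 (mod 83).
u ≡ 28*39 ≡ 13 (mod 83).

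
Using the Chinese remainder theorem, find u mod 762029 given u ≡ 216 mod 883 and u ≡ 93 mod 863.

883⁻¹ mod 863: 883×561 ≡ 1 (mod 863), so 883⁻¹ ≡ 561.
u = 216 + 883×((93 − 216)×561 mod 863) = 216 + 883×37 = 32887.
Check: 32887 mod 883 = 216, 32887 mod 863 = 93. ✓

32887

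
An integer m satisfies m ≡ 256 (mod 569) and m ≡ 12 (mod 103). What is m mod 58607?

569⁻¹ mod 103: 569·21 ≡ 1 (mod 103), so 569⁻¹ ≡ 21.
m = 256 + 569·((12 − 256)·21 mod 103) = 256 + 569·26 = 15050.
Check: 15050 mod 569 = 256, 15050 mod 103 = 12. ✓

15050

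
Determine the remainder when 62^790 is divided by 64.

790 in binary is 1100010110, i.e. 790 = 512 + 256 + 16 + 4 + 2.
62^1 ≡ 62 (mod 64)
62^2 ≡ 62^2 = 3844 ≡ 4 (mod 64)
62^4 ≡ 4^2 = 16 (mod 64)
62^8 ≡ 16^2 = 256 ≡ 0 (mod 64)
62^16 ≡ 0^2 = 0 (mod 64)
62^32 ≡ 0^2 = 0 (mod 64)
62^64 ≡ 0^2 = 0 (mod 64)
62^128 ≡ 0^2 = 0 (mod 64)
62^256 ≡ 0^2 = 0 (mod 64)
62^512 ≡ 0^2 = 0 (mod 64)
62^790 = 62^512 * 62^256 * 62^16 * 62^4 * 62^2 ≡ 0 * 0 * 0 * 16 * 4 (mod 64).
Accumulate the product:
0 * 0 = 0
0 * 0 = 0
0 * 16 = 0
0 * 4 = 0

0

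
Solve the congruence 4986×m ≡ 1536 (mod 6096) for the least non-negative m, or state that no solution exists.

gcd(4986, 6096) = 6, and 6 | 1536, so solutions exist.
Divide through by 6: 831×m mod 1016 = 256.
831⁻¹ ≡ 335 (mod 1016).
m ≡ 335×256 ≡ 416 (mod 1016).
The smallest non-negative solution is m = 416.

416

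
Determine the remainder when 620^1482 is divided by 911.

845

Using repeated squaring:
620^1 ≡ 620 (mod 911)
620^2 ≡ 620^2 = 384400 ≡ 869 (mod 911)
620^4 ≡ 869^2 = 755161 ≡ 853 (mod 911)
620^8 ≡ 853^2 = 727609 ≡ 631 (mod 911)
620^16 ≡ 631^2 = 398161 ≡ 54 (mod 911)
620^32 ≡ 54^2 = 2916 ≡ 183 (mod 911)
620^64 ≡ 183^2 = 33489 ≡ 693 (mod 911)
620^128 ≡ 693^2 = 480249 ≡ 152 (mod 911)
620^256 ≡ 152^2 = 23104 ≡ 329 (mod 911)
620^512 ≡ 329^2 = 108241 ≡ 743 (mod 911)
620^1024 ≡ 743^2 = 552049 ≡ 894 (mod 911)
620^1482 = 620^1024 * 620^256 * 620^128 * 620^64 * 620^8 * 620^2 ≡ 894 * 329 * 152 * 693 * 631 * 869 (mod 911).
Accumulate the product:
894 * 329 = 294126 ≡ 784
784 * 152 = 119168 ≡ 738
738 * 693 = 511434 ≡ 363
363 * 631 = 229053 ≡ 392
392 * 869 = 340648 ≡ 845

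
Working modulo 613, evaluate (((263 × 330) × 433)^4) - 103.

591

263 × 330 = 86790 ≡ 357 (mod 613)
357 × 433 = 154581 ≡ 105 (mod 613)
(105)^4 ≡ 81 (mod 613)
81 - 103 = -22 ≡ 591 (mod 613)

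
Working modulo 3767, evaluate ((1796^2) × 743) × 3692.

1180

(1796)^2 ≡ 1064 (mod 3767)
1064 × 743 = 790552 ≡ 3249 (mod 3767)
3249 × 3692 = 11995308 ≡ 1180 (mod 3767)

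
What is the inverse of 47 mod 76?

55

Run the extended Euclidean algorithm:
76 = 1×47 + 29
47 = 1×29 + 18
29 = 1×18 + 11
18 = 1×11 + 7
11 = 1×7 + 4
7 = 1×4 + 3
4 = 1×3 + 1
3 = 3×1 + 0
gcd(47, 76) = 1, so the inverse exists.
Back-substitute for 1:
1 = 1×4 − 1×3
  = −1×7 + 2×4
  = 2×11 − 3×7
  = −3×18 + 5×11
  = 5×29 − 8×18
  = −8×47 + 13×29
  = 13×76 − 21×47
So 47⁻¹ ≡ −21 ≡ 55 (mod 76).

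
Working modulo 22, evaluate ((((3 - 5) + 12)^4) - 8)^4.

3 - 5 = -2 ≡ 20 (mod 22)
20 + 12 = 32 ≡ 10 (mod 22)
(10)^4 ≡ 12 (mod 22)
12 - 8 = 4
(4)^4 ≡ 14 (mod 22)

14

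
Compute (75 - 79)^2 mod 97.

75 - 79 = -4 ≡ 93 (mod 97)
(93)^2 ≡ 16 (mod 97)

16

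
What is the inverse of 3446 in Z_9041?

9041 = 2*3446 + 2149
3446 = 1*2149 + 1297
2149 = 1*1297 + 852
1297 = 1*852 + 445
852 = 1*445 + 407
445 = 1*407 + 38
407 = 10*38 + 27
38 = 1*27 + 11
27 = 2*11 + 5
11 = 2*5 + 1
5 = 5*1 + 0
gcd(3446, 9041) = 1, so the inverse exists.
Back-substitute for 1:
1 = 1*11 − 2*5
  = −2*27 + 5*11
  = 5*38 − 7*27
  = −7*407 + 75*38
  = 75*445 − 82*407
  = −82*852 + 157*445
  = 157*1297 − 239*852
  = −239*2149 + 396*1297
  = 396*3446 − 635*2149
  = −635*9041 + 1666*3446
So 3446⁻¹ ≡ 1666 (mod 9041).

1666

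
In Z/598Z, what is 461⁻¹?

323

Run the extended Euclidean algorithm:
598 = 1×461 + 137
461 = 3×137 + 50
137 = 2×50 + 37
50 = 1×37 + 13
37 = 2×13 + 11
13 = 1×11 + 2
11 = 5×2 + 1
2 = 2×1 + 0
gcd(461, 598) = 1, so the inverse exists.
Back-substitute for 1:
1 = 1×11 − 5×2
  = −5×13 + 6×11
  = 6×37 − 17×13
  = −17×50 + 23×37
  = 23×137 − 63×50
  = −63×461 + 212×137
  = 212×598 − 275×461
So 461⁻¹ ≡ −275 ≡ 323 (mod 598).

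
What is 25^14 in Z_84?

37

By square-and-multiply:
25^1 ≡ 25 (mod 84)
25^2 ≡ 25^2 = 625 ≡ 37 (mod 84)
25^4 ≡ 37^2 = 1369 ≡ 25 (mod 84)
25^8 ≡ 25^2 = 625 ≡ 37 (mod 84)
25^14 = 25^8 · 25^4 · 25^2 ≡ 37 · 25 · 37 (mod 84).
Accumulate the product:
37 · 25 = 925 ≡ 1
1 · 37 = 37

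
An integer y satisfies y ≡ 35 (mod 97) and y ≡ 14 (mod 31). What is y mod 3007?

97⁻¹ mod 31: 97*8 ≡ 1 (mod 31), so 97⁻¹ ≡ 8.
y = 35 + 97*((14 − 35)*8 mod 31) = 35 + 97*18 = 1781.

1781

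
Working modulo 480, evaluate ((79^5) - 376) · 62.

306

(79)^5 ≡ 79 (mod 480)
79 - 376 = -297 ≡ 183 (mod 480)
183 · 62 = 11346 ≡ 306 (mod 480)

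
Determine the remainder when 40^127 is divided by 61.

By square-and-multiply:
127 in binary is 1111111, i.e. 127 = 64 + 32 + 16 + 8 + 4 + 2 + 1.
40^1 ≡ 40 (mod 61)
40^2 ≡ 40^2 = 1600 ≡ 14 (mod 61)
40^4 ≡ 14^2 = 196 ≡ 13 (mod 61)
40^8 ≡ 13^2 = 169 ≡ 47 (mod 61)
40^16 ≡ 47^2 = 2209 ≡ 13 (mod 61)
40^32 ≡ 13^2 = 169 ≡ 47 (mod 61)
40^64 ≡ 47^2 = 2209 ≡ 13 (mod 61)
40^127 = 40^64 × 40^32 × 40^16 × 40^8 × 40^4 × 40^2 × 40^1 ≡ 13 × 47 × 13 × 47 × 13 × 14 × 40 (mod 61).
Accumulate the product:
13 × 47 = 611 ≡ 1
1 × 13 = 13
13 × 47 = 611 ≡ 1
1 × 13 = 13
13 × 14 = 182 ≡ 60
60 × 40 = 2400 ≡ 21

21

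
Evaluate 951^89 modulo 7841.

Using repeated squaring:
951^1 ≡ 951 (mod 7841)
951^2 ≡ 951^2 = 904401 ≡ 2686 (mod 7841)
951^4 ≡ 2686^2 = 7214596 ≡ 876 (mod 7841)
951^8 ≡ 876^2 = 767376 ≡ 6799 (mod 7841)
951^16 ≡ 6799^2 = 46226401 ≡ 3706 (mod 7841)
951^32 ≡ 3706^2 = 13734436 ≡ 4845 (mod 7841)
951^64 ≡ 4845^2 = 23474025 ≡ 5912 (mod 7841)
951^89 = 951^64 × 951^16 × 951^8 × 951^1 ≡ 5912 × 3706 × 6799 × 951 (mod 7841).
Accumulate the product:
5912 × 3706 = 21909872 ≡ 2118
2118 × 6799 = 14400282 ≡ 4206
4206 × 951 = 3999906 ≡ 996

996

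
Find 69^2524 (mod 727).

2524 in binary is 100111011100, i.e. 2524 = 2048 + 256 + 128 + 64 + 16 + 8 + 4.
69^1 ≡ 69 (mod 727)
69^2 ≡ 69^2 = 4761 ≡ 399 (mod 727)
69^4 ≡ 399^2 = 159201 ≡ 715 (mod 727)
69^8 ≡ 715^2 = 511225 ≡ 144 (mod 727)
69^16 ≡ 144^2 = 20736 ≡ 380 (mod 727)
69^32 ≡ 380^2 = 144400 ≡ 454 (mod 727)
69^64 ≡ 454^2 = 206116 ≡ 375 (mod 727)
69^128 ≡ 375^2 = 140625 ≡ 314 (mod 727)
69^256 ≡ 314^2 = 98596 ≡ 451 (mod 727)
69^512 ≡ 451^2 = 203401 ≡ 568 (mod 727)
69^1024 ≡ 568^2 = 322624 ≡ 563 (mod 727)
69^2048 ≡ 563^2 = 316969 ≡ 724 (mod 727)
69^2524 = 69^2048 * 69^256 * 69^128 * 69^64 * 69^16 * 69^8 * 69^4 ≡ 724 * 451 * 314 * 375 * 380 * 144 * 715 (mod 727).
Accumulate the product:
724 * 451 = 326524 ≡ 101
101 * 314 = 31714 ≡ 453
453 * 375 = 169875 ≡ 484
484 * 380 = 183920 ≡ 716
716 * 144 = 103104 ≡ 597
597 * 715 = 426855 ≡ 106

106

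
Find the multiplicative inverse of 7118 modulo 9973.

Apply the Euclidean algorithm and back-substitute:
9973 = 1×7118 + 2855
7118 = 2×2855 + 1408
2855 = 2×1408 + 39
1408 = 36×39 + 4
39 = 9×4 + 3
4 = 1×3 + 1
3 = 3×1 + 0
gcd(7118, 9973) = 1, so the inverse exists.
Bézout: 1 = −1825×9973 + 2557×7118.
So 7118⁻¹ ≡ 2557 (mod 9973).

2557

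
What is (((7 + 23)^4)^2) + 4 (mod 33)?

7 + 23 = 30
(30)^4 ≡ 15 (mod 33)
(15)^2 ≡ 27 (mod 33)
27 + 4 = 31

31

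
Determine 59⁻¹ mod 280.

19

Run the extended Euclidean algorithm:
280 = 4×59 + 44
59 = 1×44 + 15
44 = 2×15 + 14
15 = 1×14 + 1
14 = 14×1 + 0
gcd(59, 280) = 1, so the inverse exists.
Back-substitute for 1:
1 = 1×15 − 1×14
  = −1×44 + 3×15
  = 3×59 − 4×44
  = −4×280 + 19×59
So 59⁻¹ ≡ 19 (mod 280).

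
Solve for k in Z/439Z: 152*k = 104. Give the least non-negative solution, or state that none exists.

gcd(152, 439) = 1, so a unique solution mod 439 exists.
152⁻¹ ≡ 26 (mod 439).
k ≡ 26*104 ≡ 70 (mod 439).

70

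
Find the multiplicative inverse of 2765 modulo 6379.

556

Apply the Euclidean algorithm and back-substitute:
6379 = 2*2765 + 849
2765 = 3*849 + 218
849 = 3*218 + 195
218 = 1*195 + 23
195 = 8*23 + 11
23 = 2*11 + 1
11 = 11*1 + 0
gcd(2765, 6379) = 1, so the inverse exists.
Bézout: 1 = −241*6379 + 556*2765.
So 2765⁻¹ ≡ 556 (mod 6379).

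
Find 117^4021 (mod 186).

117

117^1 ≡ 117 (mod 186)
117^2 ≡ 117^2 = 13689 ≡ 111 (mod 186)
117^4 ≡ 111^2 = 12321 ≡ 45 (mod 186)
117^8 ≡ 45^2 = 2025 ≡ 165 (mod 186)
117^16 ≡ 165^2 = 27225 ≡ 69 (mod 186)
117^32 ≡ 69^2 = 4761 ≡ 111 (mod 186)
117^64 ≡ 111^2 = 12321 ≡ 45 (mod 186)
117^128 ≡ 45^2 = 2025 ≡ 165 (mod 186)
117^256 ≡ 165^2 = 27225 ≡ 69 (mod 186)
117^512 ≡ 69^2 = 4761 ≡ 111 (mod 186)
117^1024 ≡ 111^2 = 12321 ≡ 45 (mod 186)
117^2048 ≡ 45^2 = 2025 ≡ 165 (mod 186)
117^4021 = 117^2048 * 117^1024 * 117^512 * 117^256 * 117^128 * 117^32 * 117^16 * 117^4 * 117^1 ≡ 165 * 45 * 111 * 69 * 165 * 111 * 69 * 45 * 117 (mod 186).
Accumulate the product:
165 * 45 = 7425 ≡ 171
171 * 111 = 18981 ≡ 9
9 * 69 = 621 ≡ 63
63 * 165 = 10395 ≡ 165
165 * 111 = 18315 ≡ 87
87 * 69 = 6003 ≡ 51
51 * 45 = 2295 ≡ 63
63 * 117 = 7371 ≡ 117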